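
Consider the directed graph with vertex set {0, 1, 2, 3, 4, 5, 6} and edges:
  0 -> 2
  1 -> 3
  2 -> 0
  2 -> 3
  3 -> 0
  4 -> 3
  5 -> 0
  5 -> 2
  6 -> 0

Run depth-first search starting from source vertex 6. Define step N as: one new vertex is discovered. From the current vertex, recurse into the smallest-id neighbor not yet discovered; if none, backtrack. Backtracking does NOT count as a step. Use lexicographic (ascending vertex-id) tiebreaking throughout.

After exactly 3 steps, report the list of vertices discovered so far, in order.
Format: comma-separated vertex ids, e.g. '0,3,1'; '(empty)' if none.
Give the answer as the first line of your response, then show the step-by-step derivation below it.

6,0,2

step 1: discover 6; path=6; order=6
step 2: discover 0; path=6>0; order=6,0
step 3: discover 2; path=6>0>2; order=6,0,2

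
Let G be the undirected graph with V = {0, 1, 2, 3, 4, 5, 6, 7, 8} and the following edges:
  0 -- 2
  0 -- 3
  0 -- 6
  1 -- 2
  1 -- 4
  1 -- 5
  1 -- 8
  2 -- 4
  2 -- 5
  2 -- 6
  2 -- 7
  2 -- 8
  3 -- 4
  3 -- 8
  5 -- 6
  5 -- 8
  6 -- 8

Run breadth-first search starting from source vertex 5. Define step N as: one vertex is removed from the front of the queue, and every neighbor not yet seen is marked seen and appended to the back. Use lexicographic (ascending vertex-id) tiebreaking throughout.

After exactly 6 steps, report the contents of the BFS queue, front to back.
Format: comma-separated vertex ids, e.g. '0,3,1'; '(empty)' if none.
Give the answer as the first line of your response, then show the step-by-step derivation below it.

0,7,3

step 1: dequeue 5; queue=[1,2,6,8]; order=5
step 2: dequeue 1; queue=[2,6,8,4]; order=5,1
step 3: dequeue 2; queue=[6,8,4,0,7]; order=5,1,2
step 4: dequeue 6; queue=[8,4,0,7]; order=5,1,2,6
step 5: dequeue 8; queue=[4,0,7,3]; order=5,1,2,6,8
step 6: dequeue 4; queue=[0,7,3]; order=5,1,2,6,8,4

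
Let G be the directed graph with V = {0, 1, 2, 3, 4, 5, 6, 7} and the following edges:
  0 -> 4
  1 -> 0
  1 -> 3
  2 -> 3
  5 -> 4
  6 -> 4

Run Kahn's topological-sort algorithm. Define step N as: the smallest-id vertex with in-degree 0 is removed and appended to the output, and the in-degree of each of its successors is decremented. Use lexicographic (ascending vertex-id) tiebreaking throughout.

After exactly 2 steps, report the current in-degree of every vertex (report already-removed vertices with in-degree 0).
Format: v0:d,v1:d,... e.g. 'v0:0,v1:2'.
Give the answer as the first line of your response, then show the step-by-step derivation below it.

v0:0,v1:0,v2:0,v3:1,v4:2,v5:0,v6:0,v7:0

step 1: output 1; order=[1]; indeg=(0,0,0,1,3,0,0,0)
step 2: output 0; order=[1,0]; indeg=(0,0,0,1,2,0,0,0)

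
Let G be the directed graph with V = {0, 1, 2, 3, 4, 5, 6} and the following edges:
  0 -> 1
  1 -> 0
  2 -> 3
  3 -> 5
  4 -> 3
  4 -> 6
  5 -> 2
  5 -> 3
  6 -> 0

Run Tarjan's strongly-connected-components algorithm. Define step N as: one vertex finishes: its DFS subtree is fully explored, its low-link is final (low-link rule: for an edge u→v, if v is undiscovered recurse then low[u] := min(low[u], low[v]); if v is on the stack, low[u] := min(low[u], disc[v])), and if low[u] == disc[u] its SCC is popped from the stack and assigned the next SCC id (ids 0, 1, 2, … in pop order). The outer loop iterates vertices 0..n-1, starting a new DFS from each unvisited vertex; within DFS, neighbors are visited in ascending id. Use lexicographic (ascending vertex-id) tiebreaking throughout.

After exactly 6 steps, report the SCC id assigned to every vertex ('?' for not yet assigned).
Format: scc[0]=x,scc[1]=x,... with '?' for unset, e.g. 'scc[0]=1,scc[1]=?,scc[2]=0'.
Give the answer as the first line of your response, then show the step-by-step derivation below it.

scc[0]=0,scc[1]=0,scc[2]=1,scc[3]=1,scc[4]=?,scc[5]=1,scc[6]=2

step 1: low=(low[0]=0,low[1]=0,low[2]=?,low[3]=?,low[4]=?,low[5]=?,low[6]=?); scc=(scc[0]=?,scc[1]=?,scc[2]=?,scc[3]=?,scc[4]=?,scc[5]=?,scc[6]=?)
step 2: low=(low[0]=0,low[1]=0,low[2]=?,low[3]=?,low[4]=?,low[5]=?,low[6]=?); scc=(scc[0]=0,scc[1]=0,scc[2]=?,scc[3]=?,scc[4]=?,scc[5]=?,scc[6]=?)
step 3: low=(low[0]=0,low[1]=0,low[2]=2,low[3]=3,low[4]=?,low[5]=2,low[6]=?); scc=(scc[0]=0,scc[1]=0,scc[2]=?,scc[3]=?,scc[4]=?,scc[5]=?,scc[6]=?)
step 4: low=(low[0]=0,low[1]=0,low[2]=2,low[3]=2,low[4]=?,low[5]=2,low[6]=?); scc=(scc[0]=0,scc[1]=0,scc[2]=?,scc[3]=?,scc[4]=?,scc[5]=?,scc[6]=?)
step 5: low=(low[0]=0,low[1]=0,low[2]=2,low[3]=2,low[4]=?,low[5]=2,low[6]=?); scc=(scc[0]=0,scc[1]=0,scc[2]=1,scc[3]=1,scc[4]=?,scc[5]=1,scc[6]=?)
step 6: low=(low[0]=0,low[1]=0,low[2]=2,low[3]=2,low[4]=5,low[5]=2,low[6]=6); scc=(scc[0]=0,scc[1]=0,scc[2]=1,scc[3]=1,scc[4]=?,scc[5]=1,scc[6]=2)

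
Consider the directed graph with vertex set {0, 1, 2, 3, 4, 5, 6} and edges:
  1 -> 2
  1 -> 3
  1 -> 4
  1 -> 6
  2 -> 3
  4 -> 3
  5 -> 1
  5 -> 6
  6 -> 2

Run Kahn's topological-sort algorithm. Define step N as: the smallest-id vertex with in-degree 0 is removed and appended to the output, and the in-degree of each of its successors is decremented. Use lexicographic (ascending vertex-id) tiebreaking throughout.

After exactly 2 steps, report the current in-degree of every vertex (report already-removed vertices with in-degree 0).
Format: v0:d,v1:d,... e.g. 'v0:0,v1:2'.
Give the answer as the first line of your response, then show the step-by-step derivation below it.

v0:0,v1:0,v2:2,v3:3,v4:1,v5:0,v6:1

step 1: output 0; order=[0]; indeg=(0,1,2,3,1,0,2)
step 2: output 5; order=[0,5]; indeg=(0,0,2,3,1,0,1)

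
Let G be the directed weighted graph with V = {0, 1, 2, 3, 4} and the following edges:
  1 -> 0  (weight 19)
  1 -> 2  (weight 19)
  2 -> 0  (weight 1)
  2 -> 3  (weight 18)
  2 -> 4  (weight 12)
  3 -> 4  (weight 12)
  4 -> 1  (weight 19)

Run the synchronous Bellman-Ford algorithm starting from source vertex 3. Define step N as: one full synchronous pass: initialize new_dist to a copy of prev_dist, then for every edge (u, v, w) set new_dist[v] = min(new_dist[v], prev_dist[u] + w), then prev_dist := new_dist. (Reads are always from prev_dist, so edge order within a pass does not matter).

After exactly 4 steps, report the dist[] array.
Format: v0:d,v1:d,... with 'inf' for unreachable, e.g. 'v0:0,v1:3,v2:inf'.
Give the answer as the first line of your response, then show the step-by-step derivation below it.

v0:50,v1:31,v2:50,v3:0,v4:12

step 1: dist = v0:inf,v1:inf,v2:inf,v3:0,v4:12
step 2: dist = v0:inf,v1:31,v2:inf,v3:0,v4:12
step 3: dist = v0:50,v1:31,v2:50,v3:0,v4:12
step 4: dist = v0:50,v1:31,v2:50,v3:0,v4:12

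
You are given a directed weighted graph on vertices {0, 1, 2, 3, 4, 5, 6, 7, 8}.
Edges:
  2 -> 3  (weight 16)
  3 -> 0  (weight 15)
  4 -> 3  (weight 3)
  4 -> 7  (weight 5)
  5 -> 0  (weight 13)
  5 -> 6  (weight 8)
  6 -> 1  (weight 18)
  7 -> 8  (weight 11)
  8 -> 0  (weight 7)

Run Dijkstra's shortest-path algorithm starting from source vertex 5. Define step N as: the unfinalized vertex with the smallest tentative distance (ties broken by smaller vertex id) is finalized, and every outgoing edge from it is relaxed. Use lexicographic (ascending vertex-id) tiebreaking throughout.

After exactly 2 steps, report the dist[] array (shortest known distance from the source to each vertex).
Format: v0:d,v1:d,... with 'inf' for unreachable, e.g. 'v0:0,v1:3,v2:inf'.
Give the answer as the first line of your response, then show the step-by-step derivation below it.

v0:13,v1:26,v2:inf,v3:inf,v4:inf,v5:0,v6:8,v7:inf,v8:inf

step 1: dist = v0:13,v1:inf,v2:inf,v3:inf,v4:inf,v5:0,v6:8,v7:inf,v8:inf
step 2: dist = v0:13,v1:26,v2:inf,v3:inf,v4:inf,v5:0,v6:8,v7:inf,v8:inf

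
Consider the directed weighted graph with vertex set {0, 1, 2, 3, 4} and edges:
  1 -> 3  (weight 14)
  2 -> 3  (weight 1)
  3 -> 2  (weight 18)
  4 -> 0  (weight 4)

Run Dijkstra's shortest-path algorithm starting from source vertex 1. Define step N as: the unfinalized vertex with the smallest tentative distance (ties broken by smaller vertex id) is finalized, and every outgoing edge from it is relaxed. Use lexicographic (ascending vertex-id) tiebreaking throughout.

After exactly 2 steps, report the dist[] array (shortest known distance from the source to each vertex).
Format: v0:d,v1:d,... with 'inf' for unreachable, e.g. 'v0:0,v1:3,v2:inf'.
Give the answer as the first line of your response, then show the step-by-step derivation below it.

v0:inf,v1:0,v2:32,v3:14,v4:inf

step 1: dist = v0:inf,v1:0,v2:inf,v3:14,v4:inf
step 2: dist = v0:inf,v1:0,v2:32,v3:14,v4:inf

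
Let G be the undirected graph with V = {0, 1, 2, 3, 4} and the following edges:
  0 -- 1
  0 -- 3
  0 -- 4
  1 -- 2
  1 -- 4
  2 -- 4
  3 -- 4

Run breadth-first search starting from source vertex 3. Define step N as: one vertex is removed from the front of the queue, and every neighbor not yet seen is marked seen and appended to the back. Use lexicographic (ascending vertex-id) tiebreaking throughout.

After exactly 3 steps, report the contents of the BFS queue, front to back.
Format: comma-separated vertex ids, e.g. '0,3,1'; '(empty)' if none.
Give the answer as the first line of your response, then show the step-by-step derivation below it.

1,2

step 1: dequeue 3; queue=[0,4]; order=3
step 2: dequeue 0; queue=[4,1]; order=3,0
step 3: dequeue 4; queue=[1,2]; order=3,0,4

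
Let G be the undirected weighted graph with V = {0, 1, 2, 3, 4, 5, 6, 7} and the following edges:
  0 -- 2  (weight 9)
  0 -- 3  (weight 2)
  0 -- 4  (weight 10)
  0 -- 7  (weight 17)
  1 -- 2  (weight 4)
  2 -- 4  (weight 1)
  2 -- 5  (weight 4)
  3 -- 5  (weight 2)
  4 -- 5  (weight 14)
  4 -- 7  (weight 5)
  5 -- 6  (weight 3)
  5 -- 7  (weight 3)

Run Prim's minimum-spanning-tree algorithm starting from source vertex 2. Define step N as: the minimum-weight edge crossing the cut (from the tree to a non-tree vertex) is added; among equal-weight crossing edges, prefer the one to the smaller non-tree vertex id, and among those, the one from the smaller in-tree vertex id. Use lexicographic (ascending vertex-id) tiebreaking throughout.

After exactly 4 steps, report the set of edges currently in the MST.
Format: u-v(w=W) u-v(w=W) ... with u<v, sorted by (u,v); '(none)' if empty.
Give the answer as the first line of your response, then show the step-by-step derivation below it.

1-2(w=4) 2-4(w=1) 2-5(w=4) 3-5(w=2)

step 1: add edge 2-4 (w=1); MST = {2-4(w=1)}
step 2: add edge 1-2 (w=4); MST = {1-2(w=4) 2-4(w=1)}
step 3: add edge 2-5 (w=4); MST = {1-2(w=4) 2-4(w=1) 2-5(w=4)}
step 4: add edge 3-5 (w=2); MST = {1-2(w=4) 2-4(w=1) 2-5(w=4) 3-5(w=2)}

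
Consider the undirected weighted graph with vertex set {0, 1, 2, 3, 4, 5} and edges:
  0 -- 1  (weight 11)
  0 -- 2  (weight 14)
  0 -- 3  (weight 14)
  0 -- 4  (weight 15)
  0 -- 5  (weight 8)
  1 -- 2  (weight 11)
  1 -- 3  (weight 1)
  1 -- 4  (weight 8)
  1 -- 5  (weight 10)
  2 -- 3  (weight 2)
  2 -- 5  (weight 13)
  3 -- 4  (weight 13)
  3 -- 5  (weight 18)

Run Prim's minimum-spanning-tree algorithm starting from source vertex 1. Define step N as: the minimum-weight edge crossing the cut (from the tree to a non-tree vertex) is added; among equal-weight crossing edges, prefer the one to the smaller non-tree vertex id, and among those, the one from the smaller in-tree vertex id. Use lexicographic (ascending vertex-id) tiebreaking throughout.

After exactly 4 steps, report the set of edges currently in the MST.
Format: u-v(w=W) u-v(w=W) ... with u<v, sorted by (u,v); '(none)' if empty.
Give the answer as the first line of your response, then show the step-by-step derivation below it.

1-3(w=1) 1-4(w=8) 1-5(w=10) 2-3(w=2)

step 1: add edge 1-3 (w=1); MST = {1-3(w=1)}
step 2: add edge 2-3 (w=2); MST = {1-3(w=1) 2-3(w=2)}
step 3: add edge 1-4 (w=8); MST = {1-3(w=1) 1-4(w=8) 2-3(w=2)}
step 4: add edge 1-5 (w=10); MST = {1-3(w=1) 1-4(w=8) 1-5(w=10) 2-3(w=2)}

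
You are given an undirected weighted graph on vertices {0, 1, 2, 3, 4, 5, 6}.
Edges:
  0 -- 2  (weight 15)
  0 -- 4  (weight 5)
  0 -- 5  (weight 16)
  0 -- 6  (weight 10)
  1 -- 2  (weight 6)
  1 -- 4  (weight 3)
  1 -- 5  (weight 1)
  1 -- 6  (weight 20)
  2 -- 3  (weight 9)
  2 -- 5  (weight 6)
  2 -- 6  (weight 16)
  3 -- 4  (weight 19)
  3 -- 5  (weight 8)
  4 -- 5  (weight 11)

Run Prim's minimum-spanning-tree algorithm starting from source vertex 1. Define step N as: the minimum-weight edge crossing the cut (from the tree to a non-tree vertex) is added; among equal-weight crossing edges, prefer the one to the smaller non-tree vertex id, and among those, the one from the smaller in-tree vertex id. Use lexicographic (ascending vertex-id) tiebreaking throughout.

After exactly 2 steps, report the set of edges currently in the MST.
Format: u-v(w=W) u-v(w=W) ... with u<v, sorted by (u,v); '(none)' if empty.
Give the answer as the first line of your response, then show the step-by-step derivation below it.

1-4(w=3) 1-5(w=1)

step 1: add edge 1-5 (w=1); MST = {1-5(w=1)}
step 2: add edge 1-4 (w=3); MST = {1-4(w=3) 1-5(w=1)}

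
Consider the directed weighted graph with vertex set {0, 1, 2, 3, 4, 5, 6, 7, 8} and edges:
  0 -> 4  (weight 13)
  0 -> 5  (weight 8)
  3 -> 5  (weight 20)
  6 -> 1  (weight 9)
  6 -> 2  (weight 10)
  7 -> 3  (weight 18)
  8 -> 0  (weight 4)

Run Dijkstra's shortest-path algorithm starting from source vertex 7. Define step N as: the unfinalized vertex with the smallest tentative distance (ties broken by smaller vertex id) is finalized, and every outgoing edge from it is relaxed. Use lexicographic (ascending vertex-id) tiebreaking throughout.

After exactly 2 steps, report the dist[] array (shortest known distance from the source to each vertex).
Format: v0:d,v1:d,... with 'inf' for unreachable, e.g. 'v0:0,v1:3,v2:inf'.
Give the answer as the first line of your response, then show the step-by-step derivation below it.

v0:inf,v1:inf,v2:inf,v3:18,v4:inf,v5:38,v6:inf,v7:0,v8:inf

step 1: dist = v0:inf,v1:inf,v2:inf,v3:18,v4:inf,v5:inf,v6:inf,v7:0,v8:inf
step 2: dist = v0:inf,v1:inf,v2:inf,v3:18,v4:inf,v5:38,v6:inf,v7:0,v8:inf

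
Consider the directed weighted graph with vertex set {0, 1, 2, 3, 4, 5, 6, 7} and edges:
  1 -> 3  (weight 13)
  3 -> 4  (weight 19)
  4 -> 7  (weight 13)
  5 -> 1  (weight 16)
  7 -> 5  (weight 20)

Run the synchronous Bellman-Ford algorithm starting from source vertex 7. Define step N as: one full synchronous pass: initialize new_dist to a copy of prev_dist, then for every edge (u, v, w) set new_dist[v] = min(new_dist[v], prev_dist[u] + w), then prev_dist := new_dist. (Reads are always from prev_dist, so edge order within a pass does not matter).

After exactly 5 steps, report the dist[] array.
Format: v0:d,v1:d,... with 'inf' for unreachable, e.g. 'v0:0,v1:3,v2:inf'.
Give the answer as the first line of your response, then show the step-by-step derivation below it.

v0:inf,v1:36,v2:inf,v3:49,v4:68,v5:20,v6:inf,v7:0

step 1: dist = v0:inf,v1:inf,v2:inf,v3:inf,v4:inf,v5:20,v6:inf,v7:0
step 2: dist = v0:inf,v1:36,v2:inf,v3:inf,v4:inf,v5:20,v6:inf,v7:0
step 3: dist = v0:inf,v1:36,v2:inf,v3:49,v4:inf,v5:20,v6:inf,v7:0
step 4: dist = v0:inf,v1:36,v2:inf,v3:49,v4:68,v5:20,v6:inf,v7:0
step 5: dist = v0:inf,v1:36,v2:inf,v3:49,v4:68,v5:20,v6:inf,v7:0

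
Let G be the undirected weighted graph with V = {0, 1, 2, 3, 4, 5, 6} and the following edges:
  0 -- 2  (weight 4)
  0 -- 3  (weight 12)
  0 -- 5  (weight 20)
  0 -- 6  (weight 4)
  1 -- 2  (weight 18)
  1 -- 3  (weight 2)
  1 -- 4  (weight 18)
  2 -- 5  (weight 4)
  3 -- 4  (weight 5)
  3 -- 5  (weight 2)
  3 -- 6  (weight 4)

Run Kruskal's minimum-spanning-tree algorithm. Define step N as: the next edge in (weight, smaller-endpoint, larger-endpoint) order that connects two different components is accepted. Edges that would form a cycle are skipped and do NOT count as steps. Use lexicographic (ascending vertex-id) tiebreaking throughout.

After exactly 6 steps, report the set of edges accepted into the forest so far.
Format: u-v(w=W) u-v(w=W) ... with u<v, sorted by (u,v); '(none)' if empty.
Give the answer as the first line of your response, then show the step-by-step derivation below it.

0-2(w=4) 0-6(w=4) 1-3(w=2) 2-5(w=4) 3-4(w=5) 3-5(w=2)

step 1: add edge 1-3 (w=2); MST = {1-3(w=2)}
step 2: add edge 3-5 (w=2); MST = {1-3(w=2) 3-5(w=2)}
step 3: add edge 0-2 (w=4); MST = {0-2(w=4) 1-3(w=2) 3-5(w=2)}
step 4: add edge 0-6 (w=4); MST = {0-2(w=4) 0-6(w=4) 1-3(w=2) 3-5(w=2)}
step 5: add edge 2-5 (w=4); MST = {0-2(w=4) 0-6(w=4) 1-3(w=2) 2-5(w=4) 3-5(w=2)}
step 6: add edge 3-4 (w=5); MST = {0-2(w=4) 0-6(w=4) 1-3(w=2) 2-5(w=4) 3-4(w=5) 3-5(w=2)}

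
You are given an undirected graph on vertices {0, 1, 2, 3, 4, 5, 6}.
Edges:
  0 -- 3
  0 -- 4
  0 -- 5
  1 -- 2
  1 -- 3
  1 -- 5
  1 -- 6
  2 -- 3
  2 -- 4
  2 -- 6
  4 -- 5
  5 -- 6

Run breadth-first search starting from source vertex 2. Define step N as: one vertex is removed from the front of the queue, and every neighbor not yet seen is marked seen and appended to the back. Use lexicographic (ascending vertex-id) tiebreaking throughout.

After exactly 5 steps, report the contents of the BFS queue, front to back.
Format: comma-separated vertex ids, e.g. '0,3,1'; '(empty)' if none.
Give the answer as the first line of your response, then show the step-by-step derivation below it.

5,0

step 1: dequeue 2; queue=[1,3,4,6]; order=2
step 2: dequeue 1; queue=[3,4,6,5]; order=2,1
step 3: dequeue 3; queue=[4,6,5,0]; order=2,1,3
step 4: dequeue 4; queue=[6,5,0]; order=2,1,3,4
step 5: dequeue 6; queue=[5,0]; order=2,1,3,4,6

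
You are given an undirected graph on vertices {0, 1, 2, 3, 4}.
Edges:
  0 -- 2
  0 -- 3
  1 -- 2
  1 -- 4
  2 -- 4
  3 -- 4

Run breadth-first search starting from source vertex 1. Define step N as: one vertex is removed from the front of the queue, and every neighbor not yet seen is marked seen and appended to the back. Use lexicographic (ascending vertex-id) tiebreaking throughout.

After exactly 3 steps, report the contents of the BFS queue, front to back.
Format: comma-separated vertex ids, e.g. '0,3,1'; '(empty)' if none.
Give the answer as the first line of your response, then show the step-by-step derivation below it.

0,3

step 1: dequeue 1; queue=[2,4]; order=1
step 2: dequeue 2; queue=[4,0]; order=1,2
step 3: dequeue 4; queue=[0,3]; order=1,2,4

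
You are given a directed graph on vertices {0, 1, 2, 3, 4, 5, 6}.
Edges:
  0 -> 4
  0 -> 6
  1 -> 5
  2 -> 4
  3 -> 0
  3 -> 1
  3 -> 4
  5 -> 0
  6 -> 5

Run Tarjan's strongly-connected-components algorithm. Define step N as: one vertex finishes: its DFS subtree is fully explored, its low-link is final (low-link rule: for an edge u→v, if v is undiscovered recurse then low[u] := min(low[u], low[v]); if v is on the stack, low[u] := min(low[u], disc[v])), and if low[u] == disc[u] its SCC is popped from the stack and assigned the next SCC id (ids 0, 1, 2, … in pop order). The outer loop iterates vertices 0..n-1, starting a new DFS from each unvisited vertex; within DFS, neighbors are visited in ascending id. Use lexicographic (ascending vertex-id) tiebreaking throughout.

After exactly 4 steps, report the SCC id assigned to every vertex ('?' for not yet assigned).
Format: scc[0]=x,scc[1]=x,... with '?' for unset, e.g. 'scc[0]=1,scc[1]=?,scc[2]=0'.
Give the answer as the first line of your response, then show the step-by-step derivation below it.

scc[0]=1,scc[1]=?,scc[2]=?,scc[3]=?,scc[4]=0,scc[5]=1,scc[6]=1

step 1: low=(low[0]=0,low[1]=?,low[2]=?,low[3]=?,low[4]=1,low[5]=?,low[6]=?); scc=(scc[0]=?,scc[1]=?,scc[2]=?,scc[3]=?,scc[4]=0,scc[5]=?,scc[6]=?)
step 2: low=(low[0]=0,low[1]=?,low[2]=?,low[3]=?,low[4]=1,low[5]=0,low[6]=2); scc=(scc[0]=?,scc[1]=?,scc[2]=?,scc[3]=?,scc[4]=0,scc[5]=?,scc[6]=?)
step 3: low=(low[0]=0,low[1]=?,low[2]=?,low[3]=?,low[4]=1,low[5]=0,low[6]=0); scc=(scc[0]=?,scc[1]=?,scc[2]=?,scc[3]=?,scc[4]=0,scc[5]=?,scc[6]=?)
step 4: low=(low[0]=0,low[1]=?,low[2]=?,low[3]=?,low[4]=1,low[5]=0,low[6]=0); scc=(scc[0]=1,scc[1]=?,scc[2]=?,scc[3]=?,scc[4]=0,scc[5]=1,scc[6]=1)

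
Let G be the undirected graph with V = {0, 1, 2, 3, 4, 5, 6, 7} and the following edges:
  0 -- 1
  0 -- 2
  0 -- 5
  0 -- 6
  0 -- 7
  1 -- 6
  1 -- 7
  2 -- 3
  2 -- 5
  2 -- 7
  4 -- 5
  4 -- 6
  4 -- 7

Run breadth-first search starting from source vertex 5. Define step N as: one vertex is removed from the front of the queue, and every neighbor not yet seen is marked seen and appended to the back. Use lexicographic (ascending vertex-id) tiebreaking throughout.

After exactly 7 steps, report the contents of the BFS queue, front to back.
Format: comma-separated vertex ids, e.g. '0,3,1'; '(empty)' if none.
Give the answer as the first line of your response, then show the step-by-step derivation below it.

3

step 1: dequeue 5; queue=[0,2,4]; order=5
step 2: dequeue 0; queue=[2,4,1,6,7]; order=5,0
step 3: dequeue 2; queue=[4,1,6,7,3]; order=5,0,2
step 4: dequeue 4; queue=[1,6,7,3]; order=5,0,2,4
step 5: dequeue 1; queue=[6,7,3]; order=5,0,2,4,1
step 6: dequeue 6; queue=[7,3]; order=5,0,2,4,1,6
step 7: dequeue 7; queue=[3]; order=5,0,2,4,1,6,7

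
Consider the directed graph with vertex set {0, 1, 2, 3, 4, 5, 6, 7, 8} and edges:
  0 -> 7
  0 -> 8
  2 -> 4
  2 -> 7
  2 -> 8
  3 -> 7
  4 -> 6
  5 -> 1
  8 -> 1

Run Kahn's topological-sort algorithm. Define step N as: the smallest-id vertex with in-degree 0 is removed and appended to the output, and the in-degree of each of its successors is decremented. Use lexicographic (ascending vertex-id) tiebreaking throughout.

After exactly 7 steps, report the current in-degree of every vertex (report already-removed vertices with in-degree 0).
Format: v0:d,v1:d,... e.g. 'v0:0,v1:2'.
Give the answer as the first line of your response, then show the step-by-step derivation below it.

v0:0,v1:1,v2:0,v3:0,v4:0,v5:0,v6:0,v7:0,v8:0

step 1: output 0; order=[0]; indeg=(0,2,0,0,1,0,1,2,1)
step 2: output 2; order=[0,2]; indeg=(0,2,0,0,0,0,1,1,0)
step 3: output 3; order=[0,2,3]; indeg=(0,2,0,0,0,0,1,0,0)
step 4: output 4; order=[0,2,3,4]; indeg=(0,2,0,0,0,0,0,0,0)
step 5: output 5; order=[0,2,3,4,5]; indeg=(0,1,0,0,0,0,0,0,0)
step 6: output 6; order=[0,2,3,4,5,6]; indeg=(0,1,0,0,0,0,0,0,0)
step 7: output 7; order=[0,2,3,4,5,6,7]; indeg=(0,1,0,0,0,0,0,0,0)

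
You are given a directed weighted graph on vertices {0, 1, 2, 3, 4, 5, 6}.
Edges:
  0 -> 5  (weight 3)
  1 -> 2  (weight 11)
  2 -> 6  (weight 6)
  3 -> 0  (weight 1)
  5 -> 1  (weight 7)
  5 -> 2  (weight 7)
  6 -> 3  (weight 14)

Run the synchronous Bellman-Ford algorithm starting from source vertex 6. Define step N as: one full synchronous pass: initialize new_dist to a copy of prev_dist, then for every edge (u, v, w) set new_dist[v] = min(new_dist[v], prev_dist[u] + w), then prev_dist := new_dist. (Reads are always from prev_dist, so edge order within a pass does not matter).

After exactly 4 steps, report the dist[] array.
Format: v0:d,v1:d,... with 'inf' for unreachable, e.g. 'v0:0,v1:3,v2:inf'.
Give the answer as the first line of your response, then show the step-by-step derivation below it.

v0:15,v1:25,v2:25,v3:14,v4:inf,v5:18,v6:0

step 1: dist = v0:inf,v1:inf,v2:inf,v3:14,v4:inf,v5:inf,v6:0
step 2: dist = v0:15,v1:inf,v2:inf,v3:14,v4:inf,v5:inf,v6:0
step 3: dist = v0:15,v1:inf,v2:inf,v3:14,v4:inf,v5:18,v6:0
step 4: dist = v0:15,v1:25,v2:25,v3:14,v4:inf,v5:18,v6:0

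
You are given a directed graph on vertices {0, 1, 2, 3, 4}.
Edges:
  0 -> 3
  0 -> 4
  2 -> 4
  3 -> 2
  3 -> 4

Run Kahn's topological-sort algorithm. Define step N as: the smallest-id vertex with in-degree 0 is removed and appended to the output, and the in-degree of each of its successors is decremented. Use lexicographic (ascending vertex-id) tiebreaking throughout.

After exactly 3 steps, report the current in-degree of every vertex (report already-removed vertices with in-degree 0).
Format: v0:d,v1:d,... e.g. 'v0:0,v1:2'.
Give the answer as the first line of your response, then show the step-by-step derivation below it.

v0:0,v1:0,v2:0,v3:0,v4:1

step 1: output 0; order=[0]; indeg=(0,0,1,0,2)
step 2: output 1; order=[0,1]; indeg=(0,0,1,0,2)
step 3: output 3; order=[0,1,3]; indeg=(0,0,0,0,1)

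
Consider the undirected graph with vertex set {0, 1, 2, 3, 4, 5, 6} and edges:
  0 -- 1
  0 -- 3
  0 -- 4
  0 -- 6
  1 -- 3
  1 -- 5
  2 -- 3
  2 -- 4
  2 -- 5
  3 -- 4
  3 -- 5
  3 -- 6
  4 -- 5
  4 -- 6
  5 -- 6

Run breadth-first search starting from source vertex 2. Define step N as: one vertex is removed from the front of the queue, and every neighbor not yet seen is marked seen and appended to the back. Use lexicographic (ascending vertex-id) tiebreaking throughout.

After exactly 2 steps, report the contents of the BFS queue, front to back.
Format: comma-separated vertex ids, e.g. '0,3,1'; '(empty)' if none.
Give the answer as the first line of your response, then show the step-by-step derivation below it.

4,5,0,1,6

step 1: dequeue 2; queue=[3,4,5]; order=2
step 2: dequeue 3; queue=[4,5,0,1,6]; order=2,3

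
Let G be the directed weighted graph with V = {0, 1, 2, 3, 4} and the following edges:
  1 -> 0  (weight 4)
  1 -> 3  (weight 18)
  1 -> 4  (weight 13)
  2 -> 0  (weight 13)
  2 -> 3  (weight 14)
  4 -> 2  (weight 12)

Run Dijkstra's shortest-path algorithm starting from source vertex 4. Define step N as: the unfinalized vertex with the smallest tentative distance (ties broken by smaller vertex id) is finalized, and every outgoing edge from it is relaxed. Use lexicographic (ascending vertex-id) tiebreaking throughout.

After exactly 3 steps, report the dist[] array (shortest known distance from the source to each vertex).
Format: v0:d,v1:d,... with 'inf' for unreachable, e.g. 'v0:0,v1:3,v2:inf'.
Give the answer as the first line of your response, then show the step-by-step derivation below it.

v0:25,v1:inf,v2:12,v3:26,v4:0

step 1: dist = v0:inf,v1:inf,v2:12,v3:inf,v4:0
step 2: dist = v0:25,v1:inf,v2:12,v3:26,v4:0
step 3: dist = v0:25,v1:inf,v2:12,v3:26,v4:0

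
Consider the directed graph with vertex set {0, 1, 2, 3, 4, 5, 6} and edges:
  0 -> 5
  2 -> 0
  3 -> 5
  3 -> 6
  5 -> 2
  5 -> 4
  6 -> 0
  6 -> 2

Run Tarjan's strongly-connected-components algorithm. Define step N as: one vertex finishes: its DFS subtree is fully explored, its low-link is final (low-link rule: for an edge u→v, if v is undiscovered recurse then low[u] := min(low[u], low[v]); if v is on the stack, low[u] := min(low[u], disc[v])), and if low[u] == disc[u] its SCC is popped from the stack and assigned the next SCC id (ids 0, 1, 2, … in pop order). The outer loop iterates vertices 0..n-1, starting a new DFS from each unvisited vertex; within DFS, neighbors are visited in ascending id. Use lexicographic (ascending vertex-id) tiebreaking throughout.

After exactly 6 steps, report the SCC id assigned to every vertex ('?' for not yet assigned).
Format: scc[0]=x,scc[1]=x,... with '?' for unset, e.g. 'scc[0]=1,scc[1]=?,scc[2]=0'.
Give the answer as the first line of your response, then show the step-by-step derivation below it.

scc[0]=1,scc[1]=2,scc[2]=1,scc[3]=?,scc[4]=0,scc[5]=1,scc[6]=3

step 1: low=(low[0]=0,low[1]=?,low[2]=0,low[3]=?,low[4]=?,low[5]=1,low[6]=?); scc=(scc[0]=?,scc[1]=?,scc[2]=?,scc[3]=?,scc[4]=?,scc[5]=?,scc[6]=?)
step 2: low=(low[0]=0,low[1]=?,low[2]=0,low[3]=?,low[4]=3,low[5]=0,low[6]=?); scc=(scc[0]=?,scc[1]=?,scc[2]=?,scc[3]=?,scc[4]=0,scc[5]=?,scc[6]=?)
step 3: low=(low[0]=0,low[1]=?,low[2]=0,low[3]=?,low[4]=3,low[5]=0,low[6]=?); scc=(scc[0]=?,scc[1]=?,scc[2]=?,scc[3]=?,scc[4]=0,scc[5]=?,scc[6]=?)
step 4: low=(low[0]=0,low[1]=?,low[2]=0,low[3]=?,low[4]=3,low[5]=0,low[6]=?); scc=(scc[0]=1,scc[1]=?,scc[2]=1,scc[3]=?,scc[4]=0,scc[5]=1,scc[6]=?)
step 5: low=(low[0]=0,low[1]=4,low[2]=0,low[3]=?,low[4]=3,low[5]=0,low[6]=?); scc=(scc[0]=1,scc[1]=2,scc[2]=1,scc[3]=?,scc[4]=0,scc[5]=1,scc[6]=?)
step 6: low=(low[0]=0,low[1]=4,low[2]=0,low[3]=5,low[4]=3,low[5]=0,low[6]=6); scc=(scc[0]=1,scc[1]=2,scc[2]=1,scc[3]=?,scc[4]=0,scc[5]=1,scc[6]=3)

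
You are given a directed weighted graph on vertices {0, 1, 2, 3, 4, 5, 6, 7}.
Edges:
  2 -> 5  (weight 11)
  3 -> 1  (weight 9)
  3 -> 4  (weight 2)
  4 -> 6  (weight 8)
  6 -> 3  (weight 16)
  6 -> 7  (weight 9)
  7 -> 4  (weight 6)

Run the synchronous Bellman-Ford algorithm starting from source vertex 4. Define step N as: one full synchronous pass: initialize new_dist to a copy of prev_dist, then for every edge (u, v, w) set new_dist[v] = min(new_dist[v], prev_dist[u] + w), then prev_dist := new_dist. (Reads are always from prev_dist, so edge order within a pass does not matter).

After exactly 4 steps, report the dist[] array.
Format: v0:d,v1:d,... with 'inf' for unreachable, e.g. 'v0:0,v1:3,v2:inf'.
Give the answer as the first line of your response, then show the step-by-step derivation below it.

v0:inf,v1:33,v2:inf,v3:24,v4:0,v5:inf,v6:8,v7:17

step 1: dist = v0:inf,v1:inf,v2:inf,v3:inf,v4:0,v5:inf,v6:8,v7:inf
step 2: dist = v0:inf,v1:inf,v2:inf,v3:24,v4:0,v5:inf,v6:8,v7:17
step 3: dist = v0:inf,v1:33,v2:inf,v3:24,v4:0,v5:inf,v6:8,v7:17
step 4: dist = v0:inf,v1:33,v2:inf,v3:24,v4:0,v5:inf,v6:8,v7:17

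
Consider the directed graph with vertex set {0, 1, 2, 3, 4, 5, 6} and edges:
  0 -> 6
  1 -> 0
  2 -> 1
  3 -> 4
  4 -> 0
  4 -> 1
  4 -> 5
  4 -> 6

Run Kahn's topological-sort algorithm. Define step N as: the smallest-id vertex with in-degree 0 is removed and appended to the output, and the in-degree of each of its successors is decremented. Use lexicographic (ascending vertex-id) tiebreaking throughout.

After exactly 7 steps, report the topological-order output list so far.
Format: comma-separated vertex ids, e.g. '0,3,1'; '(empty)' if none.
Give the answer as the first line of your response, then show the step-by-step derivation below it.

2,3,4,1,0,5,6

step 1: output 2; order=[2]; indeg=(2,1,0,0,1,1,2)
step 2: output 3; order=[2,3]; indeg=(2,1,0,0,0,1,2)
step 3: output 4; order=[2,3,4]; indeg=(1,0,0,0,0,0,1)
step 4: output 1; order=[2,3,4,1]; indeg=(0,0,0,0,0,0,1)
step 5: output 0; order=[2,3,4,1,0]; indeg=(0,0,0,0,0,0,0)
step 6: output 5; order=[2,3,4,1,0,5]; indeg=(0,0,0,0,0,0,0)
step 7: output 6; order=[2,3,4,1,0,5,6]; indeg=(0,0,0,0,0,0,0)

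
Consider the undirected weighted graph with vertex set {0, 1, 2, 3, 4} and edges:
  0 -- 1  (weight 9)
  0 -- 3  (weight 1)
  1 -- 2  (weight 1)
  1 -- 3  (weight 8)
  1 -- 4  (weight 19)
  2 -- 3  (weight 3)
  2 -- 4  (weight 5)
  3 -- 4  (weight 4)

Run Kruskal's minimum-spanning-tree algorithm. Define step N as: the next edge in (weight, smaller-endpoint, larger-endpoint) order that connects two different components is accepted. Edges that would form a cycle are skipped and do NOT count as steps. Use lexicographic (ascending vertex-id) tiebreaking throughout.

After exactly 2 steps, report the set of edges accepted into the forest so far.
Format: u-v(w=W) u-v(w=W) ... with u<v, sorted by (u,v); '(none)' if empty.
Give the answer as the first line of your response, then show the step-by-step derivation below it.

0-3(w=1) 1-2(w=1)

step 1: add edge 0-3 (w=1); MST = {0-3(w=1)}
step 2: add edge 1-2 (w=1); MST = {0-3(w=1) 1-2(w=1)}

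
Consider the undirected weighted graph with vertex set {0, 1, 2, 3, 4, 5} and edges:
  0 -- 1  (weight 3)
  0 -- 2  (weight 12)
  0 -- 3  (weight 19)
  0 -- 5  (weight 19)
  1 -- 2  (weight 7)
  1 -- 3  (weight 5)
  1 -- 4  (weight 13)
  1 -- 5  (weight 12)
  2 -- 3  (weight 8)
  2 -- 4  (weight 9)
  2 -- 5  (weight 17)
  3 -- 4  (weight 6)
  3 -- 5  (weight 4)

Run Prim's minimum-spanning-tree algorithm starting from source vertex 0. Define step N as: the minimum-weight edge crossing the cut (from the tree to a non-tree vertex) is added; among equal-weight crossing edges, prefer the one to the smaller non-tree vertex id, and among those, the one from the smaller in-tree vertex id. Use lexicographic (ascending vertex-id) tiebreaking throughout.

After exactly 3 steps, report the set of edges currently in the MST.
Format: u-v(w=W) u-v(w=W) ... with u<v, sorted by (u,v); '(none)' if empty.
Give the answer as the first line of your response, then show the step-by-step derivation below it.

0-1(w=3) 1-3(w=5) 3-5(w=4)

step 1: add edge 0-1 (w=3); MST = {0-1(w=3)}
step 2: add edge 1-3 (w=5); MST = {0-1(w=3) 1-3(w=5)}
step 3: add edge 3-5 (w=4); MST = {0-1(w=3) 1-3(w=5) 3-5(w=4)}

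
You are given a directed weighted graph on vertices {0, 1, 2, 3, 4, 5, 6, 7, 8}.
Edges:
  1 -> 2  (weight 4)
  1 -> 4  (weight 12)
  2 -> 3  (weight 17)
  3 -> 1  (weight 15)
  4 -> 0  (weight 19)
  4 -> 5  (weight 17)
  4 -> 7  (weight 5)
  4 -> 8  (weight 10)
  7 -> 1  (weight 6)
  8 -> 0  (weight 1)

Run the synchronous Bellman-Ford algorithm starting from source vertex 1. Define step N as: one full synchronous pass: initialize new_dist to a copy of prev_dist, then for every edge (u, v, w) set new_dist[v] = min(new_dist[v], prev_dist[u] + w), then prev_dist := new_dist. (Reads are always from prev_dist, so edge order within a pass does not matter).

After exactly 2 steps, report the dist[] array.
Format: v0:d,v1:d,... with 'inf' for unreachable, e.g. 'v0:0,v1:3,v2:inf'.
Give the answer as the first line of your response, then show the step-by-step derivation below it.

v0:31,v1:0,v2:4,v3:21,v4:12,v5:29,v6:inf,v7:17,v8:22

step 1: dist = v0:inf,v1:0,v2:4,v3:inf,v4:12,v5:inf,v6:inf,v7:inf,v8:inf
step 2: dist = v0:31,v1:0,v2:4,v3:21,v4:12,v5:29,v6:inf,v7:17,v8:22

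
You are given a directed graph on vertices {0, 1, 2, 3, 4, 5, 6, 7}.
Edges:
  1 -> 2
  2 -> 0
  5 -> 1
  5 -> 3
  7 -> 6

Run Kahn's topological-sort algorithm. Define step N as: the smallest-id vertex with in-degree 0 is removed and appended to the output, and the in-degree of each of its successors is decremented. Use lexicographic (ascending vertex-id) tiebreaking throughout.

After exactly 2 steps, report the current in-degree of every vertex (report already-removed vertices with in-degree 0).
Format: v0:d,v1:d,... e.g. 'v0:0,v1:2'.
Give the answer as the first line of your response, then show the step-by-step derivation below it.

v0:1,v1:0,v2:1,v3:0,v4:0,v5:0,v6:1,v7:0

step 1: output 4; order=[4]; indeg=(1,1,1,1,0,0,1,0)
step 2: output 5; order=[4,5]; indeg=(1,0,1,0,0,0,1,0)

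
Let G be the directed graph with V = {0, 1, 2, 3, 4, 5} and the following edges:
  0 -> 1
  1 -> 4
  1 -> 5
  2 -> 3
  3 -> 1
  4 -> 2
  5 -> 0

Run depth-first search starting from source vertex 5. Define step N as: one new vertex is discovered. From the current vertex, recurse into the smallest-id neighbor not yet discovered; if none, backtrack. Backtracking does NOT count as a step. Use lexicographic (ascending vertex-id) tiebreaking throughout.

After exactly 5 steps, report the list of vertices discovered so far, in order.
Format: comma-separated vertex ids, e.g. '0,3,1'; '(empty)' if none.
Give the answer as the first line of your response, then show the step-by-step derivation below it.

5,0,1,4,2

step 1: discover 5; path=5; order=5
step 2: discover 0; path=5>0; order=5,0
step 3: discover 1; path=5>0>1; order=5,0,1
step 4: discover 4; path=5>0>1>4; order=5,0,1,4
step 5: discover 2; path=5>0>1>4>2; order=5,0,1,4,2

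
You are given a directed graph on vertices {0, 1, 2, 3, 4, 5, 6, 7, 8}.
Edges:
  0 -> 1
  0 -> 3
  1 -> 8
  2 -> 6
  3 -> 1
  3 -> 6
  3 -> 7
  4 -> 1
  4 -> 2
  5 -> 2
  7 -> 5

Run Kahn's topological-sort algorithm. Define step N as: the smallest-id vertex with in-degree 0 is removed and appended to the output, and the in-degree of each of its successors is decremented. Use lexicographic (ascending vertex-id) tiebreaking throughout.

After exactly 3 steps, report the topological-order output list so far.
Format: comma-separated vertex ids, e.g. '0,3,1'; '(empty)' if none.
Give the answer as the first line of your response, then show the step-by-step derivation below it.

0,3,4

step 1: output 0; order=[0]; indeg=(0,2,2,0,0,1,2,1,1)
step 2: output 3; order=[0,3]; indeg=(0,1,2,0,0,1,1,0,1)
step 3: output 4; order=[0,3,4]; indeg=(0,0,1,0,0,1,1,0,1)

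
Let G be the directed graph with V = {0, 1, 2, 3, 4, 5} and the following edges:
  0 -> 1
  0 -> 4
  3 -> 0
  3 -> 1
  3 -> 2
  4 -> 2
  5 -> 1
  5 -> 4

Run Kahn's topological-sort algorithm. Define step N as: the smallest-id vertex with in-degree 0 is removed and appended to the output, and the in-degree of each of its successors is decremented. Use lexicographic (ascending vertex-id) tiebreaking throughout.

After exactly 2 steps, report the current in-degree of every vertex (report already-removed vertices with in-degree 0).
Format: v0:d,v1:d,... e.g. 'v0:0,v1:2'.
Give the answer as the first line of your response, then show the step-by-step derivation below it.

v0:0,v1:1,v2:1,v3:0,v4:1,v5:0

step 1: output 3; order=[3]; indeg=(0,2,1,0,2,0)
step 2: output 0; order=[3,0]; indeg=(0,1,1,0,1,0)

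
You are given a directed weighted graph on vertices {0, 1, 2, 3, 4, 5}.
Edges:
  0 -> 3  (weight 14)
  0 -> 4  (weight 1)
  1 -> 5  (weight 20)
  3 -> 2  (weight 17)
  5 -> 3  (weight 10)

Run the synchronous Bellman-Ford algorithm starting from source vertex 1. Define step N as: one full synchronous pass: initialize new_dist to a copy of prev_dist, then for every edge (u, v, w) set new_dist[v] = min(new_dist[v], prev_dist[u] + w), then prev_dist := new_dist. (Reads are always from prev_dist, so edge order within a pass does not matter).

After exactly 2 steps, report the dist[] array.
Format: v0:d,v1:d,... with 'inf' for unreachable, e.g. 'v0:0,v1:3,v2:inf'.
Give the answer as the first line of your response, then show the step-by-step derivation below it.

v0:inf,v1:0,v2:inf,v3:30,v4:inf,v5:20

step 1: dist = v0:inf,v1:0,v2:inf,v3:inf,v4:inf,v5:20
step 2: dist = v0:inf,v1:0,v2:inf,v3:30,v4:inf,v5:20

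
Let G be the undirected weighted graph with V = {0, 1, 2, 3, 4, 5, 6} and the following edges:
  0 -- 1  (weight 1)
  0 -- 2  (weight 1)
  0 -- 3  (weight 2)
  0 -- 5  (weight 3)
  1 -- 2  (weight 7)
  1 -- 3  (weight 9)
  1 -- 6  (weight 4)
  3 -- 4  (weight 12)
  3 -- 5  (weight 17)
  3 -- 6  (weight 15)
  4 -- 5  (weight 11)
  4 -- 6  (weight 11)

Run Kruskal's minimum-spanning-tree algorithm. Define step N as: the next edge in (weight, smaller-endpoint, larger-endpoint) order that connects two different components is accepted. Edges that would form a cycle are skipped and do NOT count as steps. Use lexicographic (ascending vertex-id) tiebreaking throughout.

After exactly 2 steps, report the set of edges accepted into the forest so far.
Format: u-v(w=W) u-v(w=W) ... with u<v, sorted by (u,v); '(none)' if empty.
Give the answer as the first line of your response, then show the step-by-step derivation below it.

0-1(w=1) 0-2(w=1)

step 1: add edge 0-1 (w=1); MST = {0-1(w=1)}
step 2: add edge 0-2 (w=1); MST = {0-1(w=1) 0-2(w=1)}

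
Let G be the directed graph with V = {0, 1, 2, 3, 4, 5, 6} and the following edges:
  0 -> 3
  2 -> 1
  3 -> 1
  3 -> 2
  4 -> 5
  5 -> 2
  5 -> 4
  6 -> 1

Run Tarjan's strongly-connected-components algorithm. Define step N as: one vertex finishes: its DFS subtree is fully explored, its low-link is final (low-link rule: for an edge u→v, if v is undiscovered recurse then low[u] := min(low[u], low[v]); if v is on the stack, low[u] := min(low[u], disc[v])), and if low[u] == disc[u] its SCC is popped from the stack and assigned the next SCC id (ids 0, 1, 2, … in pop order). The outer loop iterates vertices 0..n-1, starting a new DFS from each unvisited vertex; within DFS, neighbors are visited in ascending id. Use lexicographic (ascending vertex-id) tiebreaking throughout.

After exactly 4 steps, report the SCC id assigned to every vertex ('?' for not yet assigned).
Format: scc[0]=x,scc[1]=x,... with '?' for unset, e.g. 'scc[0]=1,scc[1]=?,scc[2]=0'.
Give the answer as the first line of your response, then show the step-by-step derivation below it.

scc[0]=3,scc[1]=0,scc[2]=1,scc[3]=2,scc[4]=?,scc[5]=?,scc[6]=?

step 1: low=(low[0]=0,low[1]=2,low[2]=?,low[3]=1,low[4]=?,low[5]=?,low[6]=?); scc=(scc[0]=?,scc[1]=0,scc[2]=?,scc[3]=?,scc[4]=?,scc[5]=?,scc[6]=?)
step 2: low=(low[0]=0,low[1]=2,low[2]=3,low[3]=1,low[4]=?,low[5]=?,low[6]=?); scc=(scc[0]=?,scc[1]=0,scc[2]=1,scc[3]=?,scc[4]=?,scc[5]=?,scc[6]=?)
step 3: low=(low[0]=0,low[1]=2,low[2]=3,low[3]=1,low[4]=?,low[5]=?,low[6]=?); scc=(scc[0]=?,scc[1]=0,scc[2]=1,scc[3]=2,scc[4]=?,scc[5]=?,scc[6]=?)
step 4: low=(low[0]=0,low[1]=2,low[2]=3,low[3]=1,low[4]=?,low[5]=?,low[6]=?); scc=(scc[0]=3,scc[1]=0,scc[2]=1,scc[3]=2,scc[4]=?,scc[5]=?,scc[6]=?)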